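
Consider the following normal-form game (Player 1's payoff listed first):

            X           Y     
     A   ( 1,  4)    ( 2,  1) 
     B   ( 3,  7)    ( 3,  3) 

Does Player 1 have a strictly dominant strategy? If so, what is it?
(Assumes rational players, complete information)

Yes, Player 1's strictly dominant strategy is B

Work:
A strategy strictly dominates another if it gives a strictly higher payoff against every opponent action. Compare each pair of P1's strategies column-by-column:
  A vs B: [1 vs 3, 2 vs 3] → A does not strictly dominate B (column X: 1 ≤ 3)
  B vs A: [3 vs 1, 3 vs 2] → B strictly dominates A
B strictly dominates every other strategy → strictly dominant.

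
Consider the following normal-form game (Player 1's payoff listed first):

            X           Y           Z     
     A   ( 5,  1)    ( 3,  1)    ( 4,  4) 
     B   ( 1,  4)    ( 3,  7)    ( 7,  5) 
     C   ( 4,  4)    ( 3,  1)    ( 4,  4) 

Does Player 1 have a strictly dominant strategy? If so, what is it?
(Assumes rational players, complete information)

No strictly dominant strategy exists for Player 1

Work:
A strategy strictly dominates another if it gives a strictly higher payoff against every opponent action. Compare each pair of P1's strategies column-by-column:
  A vs B: [5 vs 1, 3 vs 3, 4 vs 7] → A does not strictly dominate B (column Y: 3 ≤ 3)
  A vs C: [5 vs 4, 3 vs 3, 4 vs 4] → A does not strictly dominate C (column Y: 3 ≤ 3)
  B vs A: [1 vs 5, 3 vs 3, 7 vs 4] → B does not strictly dominate A (column X: 1 ≤ 5)
  B vs C: [1 vs 4, 3 vs 3, 7 vs 4] → B does not strictly dominate C (column X: 1 ≤ 4)
  C vs A: [4 vs 5, 3 vs 3, 4 vs 4] → C does not strictly dominate A (column X: 4 ≤ 5)
  C vs B: [4 vs 1, 3 vs 3, 4 vs 7] → C does not strictly dominate B (column Y: 3 ≤ 3)
No single strategy strictly dominates all others → no strictly dominant strategy.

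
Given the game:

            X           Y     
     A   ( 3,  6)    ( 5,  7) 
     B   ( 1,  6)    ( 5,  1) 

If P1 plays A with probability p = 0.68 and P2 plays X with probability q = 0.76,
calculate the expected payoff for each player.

E[P1] = 2.9936, E[P2] = 5.7792

Work:
E[P1] = p·q·π₁(A,X) + p·(1-q)·π₁(A,Y) + (1-p)·q·π₁(B,X) + (1-p)·(1-q)·π₁(B,Y)
= 0.68·0.76·3 + 0.68·0.24·5 + 0.32·0.76·1 + 0.32·0.24·5
= 2.9936

E[P2] = 5.7792 (similar calculation)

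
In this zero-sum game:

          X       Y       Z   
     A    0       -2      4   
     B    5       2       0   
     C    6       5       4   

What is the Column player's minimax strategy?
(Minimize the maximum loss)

Column should play Z, value = 4

Work:
Column player minimizes Row's maximum payoff:
Column X: max payoff to Row = 6
Column Y: max payoff to Row = 5
Column Z: max payoff to Row = 4
Minimum is 4, achieved by column Z.
Minimax strategy: Z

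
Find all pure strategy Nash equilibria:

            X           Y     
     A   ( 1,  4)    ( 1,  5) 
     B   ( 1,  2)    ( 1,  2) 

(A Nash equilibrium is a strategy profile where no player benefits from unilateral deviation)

Nash equilibrium: (A, Y), (B, X), (B, Y)

Work:
Best responses:
  P1 vs X: payoffs [1, 1] → best response A/B (payoff 1)
  P1 vs Y: payoffs [1, 1] → best response A/B (payoff 1)
  P2 vs A: payoffs [4, 5] → best response Y (payoff 5)
  P2 vs B: payoffs [2, 2] → best response X/Y (payoff 2)
Mutual best responses: (A,Y), (B,X), (B,Y) → Nash equilibria.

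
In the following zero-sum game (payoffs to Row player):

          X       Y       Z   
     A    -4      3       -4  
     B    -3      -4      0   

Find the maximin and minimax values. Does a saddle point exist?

Maximin = -4, Minimax = -3, Saddle: False

Work:
Row minimums: [-4, -4] → maximin = -4
Column maximums: [-3, 3, 0] → minimax = -3
No saddle point (maximin ≠ minimax). Mixed strategy needed.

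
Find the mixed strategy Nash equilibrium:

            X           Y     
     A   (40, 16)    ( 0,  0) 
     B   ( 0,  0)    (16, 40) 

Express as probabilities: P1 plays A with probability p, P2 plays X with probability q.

p = 0.7143, q = 0.2857

Work:
Find probabilities that make opponent indifferent:
P2 chooses q to make P1 indifferent between A and B
P1 chooses p to make P2 indifferent between X and Y
Mixed NE: P1 plays (A: 0.7143, B: 0.2857), P2 plays (X: 0.2857, Y: 0.7143)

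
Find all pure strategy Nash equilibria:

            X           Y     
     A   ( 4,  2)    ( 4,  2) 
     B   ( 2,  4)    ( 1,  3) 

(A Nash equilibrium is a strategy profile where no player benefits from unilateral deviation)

Nash equilibrium: (A, X), (A, Y)

Work:
Best responses:
  P1 vs X: payoffs [4, 2] → best response A (payoff 4)
  P1 vs Y: payoffs [4, 1] → best response A (payoff 4)
  P2 vs A: payoffs [2, 2] → best response X/Y (payoff 2)
  P2 vs B: payoffs [4, 3] → best response X (payoff 4)
Mutual best responses: (A,X), (A,Y) → Nash equilibria.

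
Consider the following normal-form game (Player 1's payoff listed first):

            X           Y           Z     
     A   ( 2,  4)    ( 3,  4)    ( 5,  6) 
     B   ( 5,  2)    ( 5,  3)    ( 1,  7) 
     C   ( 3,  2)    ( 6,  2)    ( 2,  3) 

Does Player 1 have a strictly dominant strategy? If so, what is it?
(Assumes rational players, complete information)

No strictly dominant strategy exists for Player 1

Work:
A strategy strictly dominates another if it gives a strictly higher payoff against every opponent action. Compare each pair of P1's strategies column-by-column:
  A vs B: [2 vs 5, 3 vs 5, 5 vs 1] → A does not strictly dominate B (column X: 2 ≤ 5)
  A vs C: [2 vs 3, 3 vs 6, 5 vs 2] → A does not strictly dominate C (column X: 2 ≤ 3)
  B vs A: [5 vs 2, 5 vs 3, 1 vs 5] → B does not strictly dominate A (column Z: 1 ≤ 5)
  B vs C: [5 vs 3, 5 vs 6, 1 vs 2] → B does not strictly dominate C (column Y: 5 ≤ 6)
  C vs A: [3 vs 2, 6 vs 3, 2 vs 5] → C does not strictly dominate A (column Z: 2 ≤ 5)
  C vs B: [3 vs 5, 6 vs 5, 2 vs 1] → C does not strictly dominate B (column X: 3 ≤ 5)
No single strategy strictly dominates all others → no strictly dominant strategy.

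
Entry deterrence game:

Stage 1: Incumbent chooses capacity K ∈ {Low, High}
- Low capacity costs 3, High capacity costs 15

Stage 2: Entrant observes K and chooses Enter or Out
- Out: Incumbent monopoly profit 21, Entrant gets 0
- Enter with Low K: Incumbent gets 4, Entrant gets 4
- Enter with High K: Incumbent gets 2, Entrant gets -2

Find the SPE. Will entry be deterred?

SPE: (High, Enter|Low, Out|High); Entry deterred. Incumbent net profit = 6

Work:
After Low K: Entrant enters (4 > 0)
After High K: Entrant stays out (-2 < 0)
Incumbent: Low → 4−3=1, High → 21−15=6
Incumbent chooses High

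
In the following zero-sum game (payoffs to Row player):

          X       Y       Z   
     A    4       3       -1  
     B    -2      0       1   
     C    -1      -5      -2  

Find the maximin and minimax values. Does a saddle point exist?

Maximin = -1, Minimax = 1, Saddle: False

Work:
Row minimums: [-1, -2, -5] → maximin = -1
Column maximums: [4, 3, 1] → minimax = 1
No saddle point (maximin ≠ minimax). Mixed strategy needed.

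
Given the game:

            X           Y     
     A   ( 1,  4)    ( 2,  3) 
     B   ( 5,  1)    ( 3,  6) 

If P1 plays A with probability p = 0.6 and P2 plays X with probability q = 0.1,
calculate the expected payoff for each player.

E[P1] = 2.42, E[P2] = 4.06

Work:
E[P1] = p·q·π₁(A,X) + p·(1-q)·π₁(A,Y) + (1-p)·q·π₁(B,X) + (1-p)·(1-q)·π₁(B,Y)
= 0.6·0.1·1 + 0.6·0.9·2 + 0.4·0.1·5 + 0.4·0.9·3
= 2.42

E[P2] = 4.06 (similar calculation)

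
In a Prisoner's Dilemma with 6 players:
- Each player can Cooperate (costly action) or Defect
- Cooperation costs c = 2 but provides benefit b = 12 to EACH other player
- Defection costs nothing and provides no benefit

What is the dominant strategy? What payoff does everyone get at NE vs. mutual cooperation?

Dominant: Defect; NE payoff = 0; Coop payoff = 58

Work:
Defect dominates (saves cost c = 2, benefit to others is external)
NE: All defect → everyone gets 0
If all cooperate: each receives (5)×12 - 2 = 58
Social dilemma: 58 > 0 but NE gives 0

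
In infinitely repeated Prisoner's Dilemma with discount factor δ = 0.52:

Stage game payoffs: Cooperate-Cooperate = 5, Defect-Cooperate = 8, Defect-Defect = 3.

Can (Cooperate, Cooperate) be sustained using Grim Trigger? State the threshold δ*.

δ* = 0.6; since δ = 0.52 < 0.6, cooperation cannot be sustained

Work:
For Grim Trigger:
Cooperate forever: 5/(1-δ)
Defect then punished: 8 + 3·δ/(1-δ)
Need: 5/(1-δ) ≥ 8 + 3·δ/(1-δ)
Solving: δ ≥ (T-R)/(T-P) = (8-5)/(8-3) = 0.6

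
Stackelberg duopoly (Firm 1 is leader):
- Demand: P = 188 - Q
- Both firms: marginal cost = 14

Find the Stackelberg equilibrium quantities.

q₁* (leader) = 87.0, q₂* (follower) = 43.5

Work:
Follower's reaction: q₂ = (a - c - q₁)/2
Leader substitutes: π₁ = q₁·(a - q₁ - (a-c-q₁)/2 - c)
FOC: q₁* = (188 - 14)/2 = 87.00
Then: q₂* = (188 - 14 - 87.0)/2 = 43.50
Leader has first-mover advantage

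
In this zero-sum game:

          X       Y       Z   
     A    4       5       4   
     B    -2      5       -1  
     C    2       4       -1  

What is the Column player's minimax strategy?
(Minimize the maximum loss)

Column should play X or Z (all achieve the minimum), value = 4

Work:
Column player minimizes Row's maximum payoff:
Column X: max payoff to Row = 4
Column Y: max payoff to Row = 5
Column Z: max payoff to Row = 4
Minimum is 4, achieved by columns X, Z (tied).
Each of X or Z is a minimax strategy.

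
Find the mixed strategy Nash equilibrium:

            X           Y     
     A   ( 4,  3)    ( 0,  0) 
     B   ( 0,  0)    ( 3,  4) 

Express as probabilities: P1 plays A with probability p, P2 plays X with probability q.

p = 0.5714, q = 0.4286

Work:
Find probabilities that make opponent indifferent:
P2 chooses q to make P1 indifferent between A and B
P1 chooses p to make P2 indifferent between X and Y
Mixed NE: P1 plays (A: 0.5714, B: 0.4286), P2 plays (X: 0.4286, Y: 0.5714)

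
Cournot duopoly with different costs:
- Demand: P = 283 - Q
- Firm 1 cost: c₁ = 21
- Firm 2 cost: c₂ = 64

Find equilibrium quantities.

q₁* = 101.67, q₂* = 58.67

Work:
Reaction: q₁ = (283 - 21 - q₂)/2
Reaction: q₂ = (283 - 64 - q₁)/2
Solve simultaneously:
q₁* = (283 - 2×21 + 64)/3 = 101.67
q₂* = (283 - 2×64 + 21)/3 = 58.67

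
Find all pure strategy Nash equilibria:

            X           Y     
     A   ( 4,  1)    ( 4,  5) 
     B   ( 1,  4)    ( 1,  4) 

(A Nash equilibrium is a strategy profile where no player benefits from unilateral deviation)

Nash equilibrium: (A, Y)

Work:
Best responses:
  P1 vs X: payoffs [4, 1] → best response A (payoff 4)
  P1 vs Y: payoffs [4, 1] → best response A (payoff 4)
  P2 vs A: payoffs [1, 5] → best response Y (payoff 5)
  P2 vs B: payoffs [4, 4] → best response X/Y (payoff 4)
Mutual best responses: (A,Y) → Nash equilibria.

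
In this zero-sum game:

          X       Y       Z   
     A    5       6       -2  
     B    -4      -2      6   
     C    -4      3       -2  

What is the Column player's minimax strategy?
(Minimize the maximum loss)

Column should play X, value = 5

Work:
Column player minimizes Row's maximum payoff:
Column X: max payoff to Row = 5
Column Y: max payoff to Row = 6
Column Z: max payoff to Row = 6
Minimum is 5, achieved by column X.
Minimax strategy: X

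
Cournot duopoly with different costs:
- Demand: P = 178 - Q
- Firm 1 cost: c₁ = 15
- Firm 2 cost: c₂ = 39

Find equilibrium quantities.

q₁* = 62.33, q₂* = 38.33

Work:
Reaction: q₁ = (178 - 15 - q₂)/2
Reaction: q₂ = (178 - 39 - q₁)/2
Solve simultaneously:
q₁* = (178 - 2×15 + 39)/3 = 62.33
q₂* = (178 - 2×39 + 15)/3 = 38.33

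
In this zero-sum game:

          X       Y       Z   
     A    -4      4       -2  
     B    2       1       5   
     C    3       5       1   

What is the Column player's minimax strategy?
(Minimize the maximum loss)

Column should play X, value = 3

Work:
Column player minimizes Row's maximum payoff:
Column X: max payoff to Row = 3
Column Y: max payoff to Row = 5
Column Z: max payoff to Row = 5
Minimum is 3, achieved by column X.
Minimax strategy: X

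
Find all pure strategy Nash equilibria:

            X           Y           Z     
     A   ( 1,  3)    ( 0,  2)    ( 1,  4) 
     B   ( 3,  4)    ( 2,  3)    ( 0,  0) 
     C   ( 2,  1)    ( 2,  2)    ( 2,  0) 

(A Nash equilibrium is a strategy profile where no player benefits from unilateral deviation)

Nash equilibrium: (B, X), (C, Y)

Work:
Best responses:
  P1 vs X: payoffs [1, 3, 2] → best response B (payoff 3)
  P1 vs Y: payoffs [0, 2, 2] → best response B/C (payoff 2)
  P1 vs Z: payoffs [1, 0, 2] → best response C (payoff 2)
  P2 vs A: payoffs [3, 2, 4] → best response Z (payoff 4)
  P2 vs B: payoffs [4, 3, 0] → best response X (payoff 4)
  P2 vs C: payoffs [1, 2, 0] → best response Y (payoff 2)
Mutual best responses: (B,X), (C,Y) → Nash equilibria.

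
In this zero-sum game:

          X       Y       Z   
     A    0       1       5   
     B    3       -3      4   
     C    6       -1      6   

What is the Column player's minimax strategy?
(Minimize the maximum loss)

Column should play Y, value = 1

Work:
Column player minimizes Row's maximum payoff:
Column X: max payoff to Row = 6
Column Y: max payoff to Row = 1
Column Z: max payoff to Row = 6
Minimum is 1, achieved by column Y.
Minimax strategy: Y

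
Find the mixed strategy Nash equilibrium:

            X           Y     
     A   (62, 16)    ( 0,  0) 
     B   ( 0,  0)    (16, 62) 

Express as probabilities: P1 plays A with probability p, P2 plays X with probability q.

p = 0.7949, q = 0.2051

Work:
Find probabilities that make opponent indifferent:
P2 chooses q to make P1 indifferent between A and B
P1 chooses p to make P2 indifferent between X and Y
Mixed NE: P1 plays (A: 0.7949, B: 0.2051), P2 plays (X: 0.2051, Y: 0.7949)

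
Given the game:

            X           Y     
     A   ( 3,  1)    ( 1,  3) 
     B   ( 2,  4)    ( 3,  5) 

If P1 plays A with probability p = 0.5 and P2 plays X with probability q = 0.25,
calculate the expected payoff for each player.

E[P1] = 2.125, E[P2] = 3.625

Work:
E[P1] = p·q·π₁(A,X) + p·(1-q)·π₁(A,Y) + (1-p)·q·π₁(B,X) + (1-p)·(1-q)·π₁(B,Y)
= 0.5·0.25·3 + 0.5·0.75·1 + 0.5·0.25·2 + 0.5·0.75·3
= 2.125

E[P2] = 3.625 (similar calculation)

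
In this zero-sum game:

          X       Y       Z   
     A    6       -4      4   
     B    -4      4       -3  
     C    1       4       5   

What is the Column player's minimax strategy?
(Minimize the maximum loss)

Column should play Y, value = 4

Work:
Column player minimizes Row's maximum payoff:
Column X: max payoff to Row = 6
Column Y: max payoff to Row = 4
Column Z: max payoff to Row = 5
Minimum is 4, achieved by column Y.
Minimax strategy: Y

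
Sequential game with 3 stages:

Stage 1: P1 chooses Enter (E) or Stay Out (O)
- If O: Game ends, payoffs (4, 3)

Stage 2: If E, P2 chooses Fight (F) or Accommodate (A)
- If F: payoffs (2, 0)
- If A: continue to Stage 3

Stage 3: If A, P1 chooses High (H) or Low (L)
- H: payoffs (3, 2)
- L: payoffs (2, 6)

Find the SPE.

SPE: (O, A, H); Outcome (4, 3)

Work:
Stage 3: P1 chooses H (3 vs 2)
Stage 2: P2: F->0, A->2 (anticipating H). Choose A
Stage 1: P1: O->4, E->3 (anticipating A, H). Choose O
SPE path: O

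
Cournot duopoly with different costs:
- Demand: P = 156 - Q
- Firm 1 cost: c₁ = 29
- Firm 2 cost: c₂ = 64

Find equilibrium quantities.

q₁* = 54.0, q₂* = 19.0

Work:
Reaction: q₁ = (156 - 29 - q₂)/2
Reaction: q₂ = (156 - 64 - q₁)/2
Solve simultaneously:
q₁* = (156 - 2×29 + 64)/3 = 54.0
q₂* = (156 - 2×64 + 29)/3 = 19.0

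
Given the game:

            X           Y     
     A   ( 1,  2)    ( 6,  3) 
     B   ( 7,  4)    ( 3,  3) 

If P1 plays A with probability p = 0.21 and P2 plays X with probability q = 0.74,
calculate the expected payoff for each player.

E[P1] = 5.1914, E[P2] = 3.4292

Work:
E[P1] = p·q·π₁(A,X) + p·(1-q)·π₁(A,Y) + (1-p)·q·π₁(B,X) + (1-p)·(1-q)·π₁(B,Y)
= 0.21·0.74·1 + 0.21·0.26·6 + 0.79·0.74·7 + 0.79·0.26·3
= 5.1914

E[P2] = 3.4292 (similar calculation)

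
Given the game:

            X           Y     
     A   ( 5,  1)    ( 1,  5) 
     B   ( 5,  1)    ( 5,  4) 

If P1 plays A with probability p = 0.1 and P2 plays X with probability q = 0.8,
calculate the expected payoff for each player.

E[P1] = 4.92, E[P2] = 1.62

Work:
E[P1] = p·q·π₁(A,X) + p·(1-q)·π₁(A,Y) + (1-p)·q·π₁(B,X) + (1-p)·(1-q)·π₁(B,Y)
= 0.1·0.8·5 + 0.1·0.2·1 + 0.9·0.8·5 + 0.9·0.2·5
= 4.92

E[P2] = 1.62 (similar calculation)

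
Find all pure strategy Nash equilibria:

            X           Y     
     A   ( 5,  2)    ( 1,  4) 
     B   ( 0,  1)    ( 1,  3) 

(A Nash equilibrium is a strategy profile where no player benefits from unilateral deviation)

Nash equilibrium: (A, Y), (B, Y)

Work:
Best responses:
  P1 vs X: payoffs [5, 0] → best response A (payoff 5)
  P1 vs Y: payoffs [1, 1] → best response A/B (payoff 1)
  P2 vs A: payoffs [2, 4] → best response Y (payoff 4)
  P2 vs B: payoffs [1, 3] → best response Y (payoff 3)
Mutual best responses: (A,Y), (B,Y) → Nash equilibria.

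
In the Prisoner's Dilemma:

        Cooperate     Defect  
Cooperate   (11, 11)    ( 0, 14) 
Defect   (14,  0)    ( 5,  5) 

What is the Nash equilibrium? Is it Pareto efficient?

(Defect, Defect) is NE; not Pareto efficient

Work:
Defect dominates Cooperate for both players:
If P2 cooperates: Defect (14) > Cooperate (11)
If P2 defects: Defect (5) > Cooperate (0)
NE: (Defect, Defect) with payoff (5, 5)
But (Cooperate, Cooperate) = (11, 11) Pareto dominates (5, 5)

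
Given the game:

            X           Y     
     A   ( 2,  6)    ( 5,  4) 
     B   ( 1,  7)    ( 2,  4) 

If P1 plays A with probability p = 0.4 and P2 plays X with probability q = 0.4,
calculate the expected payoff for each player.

E[P1] = 2.48, E[P2] = 5.04

Work:
E[P1] = p·q·π₁(A,X) + p·(1-q)·π₁(A,Y) + (1-p)·q·π₁(B,X) + (1-p)·(1-q)·π₁(B,Y)
= 0.4·0.4·2 + 0.4·0.6·5 + 0.6·0.4·1 + 0.6·0.6·2
= 2.48

E[P2] = 5.04 (similar calculation)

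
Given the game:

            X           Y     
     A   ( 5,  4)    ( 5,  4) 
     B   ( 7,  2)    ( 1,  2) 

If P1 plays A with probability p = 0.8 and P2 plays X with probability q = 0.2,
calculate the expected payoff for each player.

E[P1] = 4.44, E[P2] = 3.6

Work:
E[P1] = p·q·π₁(A,X) + p·(1-q)·π₁(A,Y) + (1-p)·q·π₁(B,X) + (1-p)·(1-q)·π₁(B,Y)
= 0.8·0.2·5 + 0.8·0.8·5 + 0.2·0.2·7 + 0.2·0.8·1
= 4.44

E[P2] = 3.6 (similar calculation)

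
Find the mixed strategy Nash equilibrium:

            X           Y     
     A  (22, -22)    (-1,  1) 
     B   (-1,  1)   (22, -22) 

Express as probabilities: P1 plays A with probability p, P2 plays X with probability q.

p = 0.5, q = 0.5

Work:
Find probabilities that make opponent indifferent:
P2 chooses q to make P1 indifferent between A and B
P1 chooses p to make P2 indifferent between X and Y
Mixed NE: P1 plays (A: 0.5, B: 0.5), P2 plays (X: 0.5, Y: 0.5)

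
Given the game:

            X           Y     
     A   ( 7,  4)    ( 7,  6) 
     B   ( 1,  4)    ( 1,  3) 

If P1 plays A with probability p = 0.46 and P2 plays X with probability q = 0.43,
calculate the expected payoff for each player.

E[P1] = 3.76, E[P2] = 4.2166

Work:
E[P1] = p·q·π₁(A,X) + p·(1-q)·π₁(A,Y) + (1-p)·q·π₁(B,X) + (1-p)·(1-q)·π₁(B,Y)
= 0.46·0.43·7 + 0.46·0.57·7 + 0.54·0.43·1 + 0.54·0.57·1
= 3.76

E[P2] = 4.2166 (similar calculation)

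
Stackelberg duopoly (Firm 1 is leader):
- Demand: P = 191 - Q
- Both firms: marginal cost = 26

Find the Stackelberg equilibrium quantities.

q₁* (leader) = 82.5, q₂* (follower) = 41.25

Work:
Follower's reaction: q₂ = (a - c - q₁)/2
Leader substitutes: π₁ = q₁·(a - q₁ - (a-c-q₁)/2 - c)
FOC: q₁* = (191 - 26)/2 = 82.50
Then: q₂* = (191 - 26 - 82.5)/2 = 41.25
Leader has first-mover advantage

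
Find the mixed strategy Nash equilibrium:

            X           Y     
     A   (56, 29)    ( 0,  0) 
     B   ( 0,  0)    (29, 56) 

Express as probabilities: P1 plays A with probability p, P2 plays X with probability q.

p = 0.6588, q = 0.3412

Work:
Find probabilities that make opponent indifferent:
P2 chooses q to make P1 indifferent between A and B
P1 chooses p to make P2 indifferent between X and Y
Mixed NE: P1 plays (A: 0.6588, B: 0.3412), P2 plays (X: 0.3412, Y: 0.6588)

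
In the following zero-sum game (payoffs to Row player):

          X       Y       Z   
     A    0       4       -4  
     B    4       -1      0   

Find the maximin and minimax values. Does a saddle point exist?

Maximin = -1, Minimax = 0, Saddle: False

Work:
Row minimums: [-4, -1] → maximin = -1
Column maximums: [4, 4, 0] → minimax = 0
No saddle point (maximin ≠ minimax). Mixed strategy needed.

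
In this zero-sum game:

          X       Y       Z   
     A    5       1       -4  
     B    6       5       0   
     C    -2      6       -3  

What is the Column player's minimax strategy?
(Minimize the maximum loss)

Column should play Z, value = 0

Work:
Column player minimizes Row's maximum payoff:
Column X: max payoff to Row = 6
Column Y: max payoff to Row = 6
Column Z: max payoff to Row = 0
Minimum is 0, achieved by column Z.
Minimax strategy: Z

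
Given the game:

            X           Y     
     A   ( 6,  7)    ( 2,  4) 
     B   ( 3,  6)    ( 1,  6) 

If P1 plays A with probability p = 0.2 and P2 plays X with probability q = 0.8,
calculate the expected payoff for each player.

E[P1] = 3.12, E[P2] = 6.08

Work:
E[P1] = p·q·π₁(A,X) + p·(1-q)·π₁(A,Y) + (1-p)·q·π₁(B,X) + (1-p)·(1-q)·π₁(B,Y)
= 0.2·0.8·6 + 0.2·0.2·2 + 0.8·0.8·3 + 0.8·0.2·1
= 3.12

E[P2] = 6.08 (similar calculation)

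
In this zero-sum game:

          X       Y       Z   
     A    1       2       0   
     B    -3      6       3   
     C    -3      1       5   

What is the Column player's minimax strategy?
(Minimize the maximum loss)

Column should play X, value = 1

Work:
Column player minimizes Row's maximum payoff:
Column X: max payoff to Row = 1
Column Y: max payoff to Row = 6
Column Z: max payoff to Row = 5
Minimum is 1, achieved by column X.
Minimax strategy: X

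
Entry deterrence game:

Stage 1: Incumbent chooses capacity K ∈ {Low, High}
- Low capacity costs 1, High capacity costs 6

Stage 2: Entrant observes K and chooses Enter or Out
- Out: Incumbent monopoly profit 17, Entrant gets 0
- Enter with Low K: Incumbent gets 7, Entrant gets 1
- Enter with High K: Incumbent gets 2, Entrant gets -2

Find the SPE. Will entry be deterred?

SPE: (High, Enter|Low, Out|High); Entry deterred. Incumbent net profit = 11

Work:
After Low K: Entrant enters (1 > 0)
After High K: Entrant stays out (-2 < 0)
Incumbent: Low → 7−1=6, High → 17−6=11
Incumbent chooses High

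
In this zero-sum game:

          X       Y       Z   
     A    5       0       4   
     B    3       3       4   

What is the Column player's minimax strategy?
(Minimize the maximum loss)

Column should play Y, value = 3

Work:
Column player minimizes Row's maximum payoff:
Column X: max payoff to Row = 5
Column Y: max payoff to Row = 3
Column Z: max payoff to Row = 4
Minimum is 3, achieved by column Y.
Minimax strategy: Y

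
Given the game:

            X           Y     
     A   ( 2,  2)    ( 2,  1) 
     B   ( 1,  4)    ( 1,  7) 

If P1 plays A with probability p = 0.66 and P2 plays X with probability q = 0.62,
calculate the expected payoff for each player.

E[P1] = 1.66, E[P2] = 2.8168

Work:
E[P1] = p·q·π₁(A,X) + p·(1-q)·π₁(A,Y) + (1-p)·q·π₁(B,X) + (1-p)·(1-q)·π₁(B,Y)
= 0.66·0.62·2 + 0.66·0.38·2 + 0.34·0.62·1 + 0.34·0.38·1
= 1.66

E[P2] = 2.8168 (similar calculation)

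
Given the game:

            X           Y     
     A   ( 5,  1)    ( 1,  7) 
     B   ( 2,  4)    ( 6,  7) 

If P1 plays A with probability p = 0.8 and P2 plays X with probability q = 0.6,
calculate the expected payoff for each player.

E[P1] = 3.44, E[P2] = 3.76

Work:
E[P1] = p·q·π₁(A,X) + p·(1-q)·π₁(A,Y) + (1-p)·q·π₁(B,X) + (1-p)·(1-q)·π₁(B,Y)
= 0.8·0.6·5 + 0.8·0.4·1 + 0.2·0.6·2 + 0.2·0.4·6
= 3.44

E[P2] = 3.76 (similar calculation)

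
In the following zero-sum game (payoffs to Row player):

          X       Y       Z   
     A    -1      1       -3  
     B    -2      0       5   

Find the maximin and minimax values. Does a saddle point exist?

Maximin = -2, Minimax = -1, Saddle: False

Work:
Row minimums: [-3, -2] → maximin = -2
Column maximums: [-1, 1, 5] → minimax = -1
No saddle point (maximin ≠ minimax). Mixed strategy needed.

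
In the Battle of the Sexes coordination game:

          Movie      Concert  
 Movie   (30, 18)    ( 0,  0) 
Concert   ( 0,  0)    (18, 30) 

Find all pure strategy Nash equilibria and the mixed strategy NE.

Pure NE: (Movie, Movie) and (Concert, Concert); Mixed NE: p = 0.625, q = 0.375

Work:
Check pure NE:
(Movie, Movie): (30, 18) - no unilateral deviation beneficial
(Concert, Concert): (18, 30) - no unilateral deviation beneficial
Mixed NE: P1 plays Movie with p = 0.625, P2 plays Movie with q = 0.375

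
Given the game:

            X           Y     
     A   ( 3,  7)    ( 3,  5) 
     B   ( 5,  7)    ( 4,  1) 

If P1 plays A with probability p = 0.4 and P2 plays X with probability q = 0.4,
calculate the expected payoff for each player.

E[P1] = 3.84, E[P2] = 4.36

Work:
E[P1] = p·q·π₁(A,X) + p·(1-q)·π₁(A,Y) + (1-p)·q·π₁(B,X) + (1-p)·(1-q)·π₁(B,Y)
= 0.4·0.4·3 + 0.4·0.6·3 + 0.6·0.4·5 + 0.6·0.6·4
= 3.84

E[P2] = 4.36 (similar calculation)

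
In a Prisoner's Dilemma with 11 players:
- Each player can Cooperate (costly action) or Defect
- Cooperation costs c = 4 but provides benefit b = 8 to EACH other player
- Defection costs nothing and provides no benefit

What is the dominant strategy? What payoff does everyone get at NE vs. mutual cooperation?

Dominant: Defect; NE payoff = 0; Coop payoff = 76

Work:
Defect dominates (saves cost c = 4, benefit to others is external)
NE: All defect → everyone gets 0
If all cooperate: each receives (10)×8 - 4 = 76
Social dilemma: 76 > 0 but NE gives 0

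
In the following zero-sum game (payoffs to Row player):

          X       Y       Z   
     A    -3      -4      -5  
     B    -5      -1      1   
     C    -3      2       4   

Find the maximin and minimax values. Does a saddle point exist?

Maximin = -3, Minimax = -3, Saddle: True

Work:
Row minimums: [-5, -5, -3] → maximin = -3
Column maximums: [-3, 2, 4] → minimax = -3
Saddle point exists! Game value = -3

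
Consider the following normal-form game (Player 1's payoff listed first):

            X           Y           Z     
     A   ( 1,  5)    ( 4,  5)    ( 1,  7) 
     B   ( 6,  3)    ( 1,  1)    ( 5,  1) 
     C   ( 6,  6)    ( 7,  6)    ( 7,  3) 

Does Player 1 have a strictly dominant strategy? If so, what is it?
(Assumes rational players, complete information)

No strictly dominant strategy exists for Player 1

Work:
A strategy strictly dominates another if it gives a strictly higher payoff against every opponent action. Compare each pair of P1's strategies column-by-column:
  A vs B: [1 vs 6, 4 vs 1, 1 vs 5] → A does not strictly dominate B (column X: 1 ≤ 6)
  A vs C: [1 vs 6, 4 vs 7, 1 vs 7] → A does not strictly dominate C (column X: 1 ≤ 6)
  B vs A: [6 vs 1, 1 vs 4, 5 vs 1] → B does not strictly dominate A (column Y: 1 ≤ 4)
  B vs C: [6 vs 6, 1 vs 7, 5 vs 7] → B does not strictly dominate C (column X: 6 ≤ 6)
  C vs A: [6 vs 1, 7 vs 4, 7 vs 1] → C strictly dominates A
  C vs B: [6 vs 6, 7 vs 1, 7 vs 5] → C does not strictly dominate B (column X: 6 ≤ 6)
No single strategy strictly dominates all others → no strictly dominant strategy.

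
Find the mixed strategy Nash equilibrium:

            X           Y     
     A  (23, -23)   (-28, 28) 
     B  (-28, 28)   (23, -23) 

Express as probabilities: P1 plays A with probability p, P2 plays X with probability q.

p = 0.5, q = 0.5

Work:
Find probabilities that make opponent indifferent:
P2 chooses q to make P1 indifferent between A and B
P1 chooses p to make P2 indifferent between X and Y
Mixed NE: P1 plays (A: 0.5, B: 0.5), P2 plays (X: 0.5, Y: 0.5)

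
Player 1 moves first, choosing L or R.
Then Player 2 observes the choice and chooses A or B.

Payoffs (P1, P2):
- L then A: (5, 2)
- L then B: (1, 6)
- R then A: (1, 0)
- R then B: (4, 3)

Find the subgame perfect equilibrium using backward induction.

P1 plays R, P2 plays B after L and B after R; Payoff (4, 3)

Work:
Backward induction:
After L: P2 chooses B → P1 gets 1
After R: P2 chooses B → P1 gets 4
P1 chooses R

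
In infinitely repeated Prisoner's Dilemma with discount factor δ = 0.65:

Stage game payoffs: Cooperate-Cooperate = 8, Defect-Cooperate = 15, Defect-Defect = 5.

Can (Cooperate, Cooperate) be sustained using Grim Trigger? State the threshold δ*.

δ* = 0.7; since δ = 0.65 < 0.7, cooperation cannot be sustained

Work:
For Grim Trigger:
Cooperate forever: 8/(1-δ)
Defect then punished: 15 + 5·δ/(1-δ)
Need: 8/(1-δ) ≥ 15 + 5·δ/(1-δ)
Solving: δ ≥ (T-R)/(T-P) = (15-8)/(15-5) = 0.7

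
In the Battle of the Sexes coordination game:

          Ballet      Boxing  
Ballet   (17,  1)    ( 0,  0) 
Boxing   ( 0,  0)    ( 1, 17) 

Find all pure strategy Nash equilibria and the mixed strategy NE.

Pure NE: (Ballet, Ballet) and (Boxing, Boxing); Mixed NE: p = 0.9444, q = 0.0556

Work:
Check pure NE:
(Ballet, Ballet): (17, 1) - no unilateral deviation beneficial
(Boxing, Boxing): (1, 17) - no unilateral deviation beneficial
Mixed NE: P1 plays Ballet with p = 0.9444, P2 plays Ballet with q = 0.0556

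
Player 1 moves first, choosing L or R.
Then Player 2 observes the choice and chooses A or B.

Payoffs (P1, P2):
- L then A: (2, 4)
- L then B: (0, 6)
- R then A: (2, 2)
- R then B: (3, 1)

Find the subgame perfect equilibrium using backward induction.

P1 plays R, P2 plays B after L and A after R; Payoff (2, 2)

Work:
Backward induction:
After L: P2 chooses B → P1 gets 0
After R: P2 chooses A → P1 gets 2
P1 chooses R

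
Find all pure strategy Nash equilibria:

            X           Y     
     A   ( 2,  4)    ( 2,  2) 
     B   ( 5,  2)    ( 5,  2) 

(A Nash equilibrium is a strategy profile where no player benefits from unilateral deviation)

Nash equilibrium: (B, X), (B, Y)

Work:
Best responses:
  P1 vs X: payoffs [2, 5] → best response B (payoff 5)
  P1 vs Y: payoffs [2, 5] → best response B (payoff 5)
  P2 vs A: payoffs [4, 2] → best response X (payoff 4)
  P2 vs B: payoffs [2, 2] → best response X/Y (payoff 2)
Mutual best responses: (B,X), (B,Y) → Nash equilibria.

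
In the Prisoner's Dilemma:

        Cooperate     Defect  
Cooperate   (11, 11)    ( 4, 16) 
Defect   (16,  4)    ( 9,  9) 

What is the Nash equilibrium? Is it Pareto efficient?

(Defect, Defect) is NE; not Pareto efficient

Work:
Defect dominates Cooperate for both players:
If P2 cooperates: Defect (16) > Cooperate (11)
If P2 defects: Defect (9) > Cooperate (4)
NE: (Defect, Defect) with payoff (9, 9)
But (Cooperate, Cooperate) = (11, 11) Pareto dominates (9, 9)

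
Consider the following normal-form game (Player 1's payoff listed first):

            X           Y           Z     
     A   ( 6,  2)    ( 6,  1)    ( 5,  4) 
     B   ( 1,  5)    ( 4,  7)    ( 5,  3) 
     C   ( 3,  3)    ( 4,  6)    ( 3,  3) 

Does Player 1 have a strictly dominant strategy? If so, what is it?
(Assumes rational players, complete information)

No strictly dominant strategy exists for Player 1

Work:
A strategy strictly dominates another if it gives a strictly higher payoff against every opponent action. Compare each pair of P1's strategies column-by-column:
  A vs B: [6 vs 1, 6 vs 4, 5 vs 5] → A does not strictly dominate B (column Z: 5 ≤ 5)
  A vs C: [6 vs 3, 6 vs 4, 5 vs 3] → A strictly dominates C
  B vs A: [1 vs 6, 4 vs 6, 5 vs 5] → B does not strictly dominate A (column X: 1 ≤ 6)
  B vs C: [1 vs 3, 4 vs 4, 5 vs 3] → B does not strictly dominate C (column X: 1 ≤ 3)
  C vs A: [3 vs 6, 4 vs 6, 3 vs 5] → C does not strictly dominate A (column X: 3 ≤ 6)
  C vs B: [3 vs 1, 4 vs 4, 3 vs 5] → C does not strictly dominate B (column Y: 4 ≤ 4)
No single strategy strictly dominates all others → no strictly dominant strategy.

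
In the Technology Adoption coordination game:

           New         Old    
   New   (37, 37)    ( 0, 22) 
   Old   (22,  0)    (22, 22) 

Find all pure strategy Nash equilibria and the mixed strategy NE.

Pure NE: (New, New) and (Old, Old); Mixed NE: p = 0.5946, q = 0.5946

Work:
Check pure NE:
(New, New): (37, 37) - no unilateral deviation beneficial
(Old, Old): (22, 22) - no unilateral deviation beneficial
Mixed NE: P1 plays New with p = 0.5946, P2 plays New with q = 0.5946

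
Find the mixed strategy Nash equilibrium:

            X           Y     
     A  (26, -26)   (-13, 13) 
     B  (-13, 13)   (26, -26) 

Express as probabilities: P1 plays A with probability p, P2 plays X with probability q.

p = 0.5, q = 0.5

Work:
Find probabilities that make opponent indifferent:
P2 chooses q to make P1 indifferent between A and B
P1 chooses p to make P2 indifferent between X and Y
Mixed NE: P1 plays (A: 0.5, B: 0.5), P2 plays (X: 0.5, Y: 0.5)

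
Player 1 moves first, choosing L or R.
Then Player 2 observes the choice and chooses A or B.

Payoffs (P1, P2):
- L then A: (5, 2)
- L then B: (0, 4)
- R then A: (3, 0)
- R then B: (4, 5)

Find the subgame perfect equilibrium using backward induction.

P1 plays R, P2 plays B after L and B after R; Payoff (4, 5)

Work:
Backward induction:
After L: P2 chooses B → P1 gets 0
After R: P2 chooses B → P1 gets 4
P1 chooses R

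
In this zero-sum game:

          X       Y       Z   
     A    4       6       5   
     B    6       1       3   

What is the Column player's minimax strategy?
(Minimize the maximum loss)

Column should play Z, value = 5

Work:
Column player minimizes Row's maximum payoff:
Column X: max payoff to Row = 6
Column Y: max payoff to Row = 6
Column Z: max payoff to Row = 5
Minimum is 5, achieved by column Z.
Minimax strategy: Z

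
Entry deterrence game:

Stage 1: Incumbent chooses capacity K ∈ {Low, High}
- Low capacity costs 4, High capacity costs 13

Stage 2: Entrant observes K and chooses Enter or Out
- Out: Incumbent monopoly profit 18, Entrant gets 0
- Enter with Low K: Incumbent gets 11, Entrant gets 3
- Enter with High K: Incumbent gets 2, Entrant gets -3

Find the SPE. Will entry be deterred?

SPE: (Low, Enter|Low, Out|High); Entry not deterred. Incumbent net profit = 7, Entrant gets 3

Work:
After Low K: Entrant enters (3 > 0)
After High K: Entrant stays out (-3 < 0)
Incumbent: Low → 11−4=7, High → 18−13=5
Incumbent chooses Low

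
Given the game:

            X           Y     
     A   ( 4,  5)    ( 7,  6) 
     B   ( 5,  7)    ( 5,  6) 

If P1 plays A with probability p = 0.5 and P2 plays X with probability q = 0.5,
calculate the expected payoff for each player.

E[P1] = 5.25, E[P2] = 6.0

Work:
E[P1] = p·q·π₁(A,X) + p·(1-q)·π₁(A,Y) + (1-p)·q·π₁(B,X) + (1-p)·(1-q)·π₁(B,Y)
= 0.5·0.5·4 + 0.5·0.5·7 + 0.5·0.5·5 + 0.5·0.5·5
= 5.25

E[P2] = 6.0 (similar calculation)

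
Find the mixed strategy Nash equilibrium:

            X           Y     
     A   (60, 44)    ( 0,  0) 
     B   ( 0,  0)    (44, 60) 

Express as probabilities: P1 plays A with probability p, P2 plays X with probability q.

p = 0.5769, q = 0.4231

Work:
Find probabilities that make opponent indifferent:
P2 chooses q to make P1 indifferent between A and B
P1 chooses p to make P2 indifferent between X and Y
Mixed NE: P1 plays (A: 0.5769, B: 0.4231), P2 plays (X: 0.4231, Y: 0.5769)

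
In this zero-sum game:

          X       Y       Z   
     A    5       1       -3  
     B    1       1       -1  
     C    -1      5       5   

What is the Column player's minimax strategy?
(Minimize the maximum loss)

Column should play X or Y or Z (all achieve the minimum), value = 5

Work:
Column player minimizes Row's maximum payoff:
Column X: max payoff to Row = 5
Column Y: max payoff to Row = 5
Column Z: max payoff to Row = 5
Minimum is 5, achieved by columns X, Y, Z (tied).
Each of X or Y or Z is a minimax strategy.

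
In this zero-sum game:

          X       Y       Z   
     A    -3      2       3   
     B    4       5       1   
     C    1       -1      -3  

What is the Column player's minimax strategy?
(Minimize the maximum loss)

Column should play Z, value = 3

Work:
Column player minimizes Row's maximum payoff:
Column X: max payoff to Row = 4
Column Y: max payoff to Row = 5
Column Z: max payoff to Row = 3
Minimum is 3, achieved by column Z.
Minimax strategy: Z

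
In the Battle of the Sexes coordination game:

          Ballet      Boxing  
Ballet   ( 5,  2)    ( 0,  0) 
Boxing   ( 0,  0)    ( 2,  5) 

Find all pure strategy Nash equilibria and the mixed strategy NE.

Pure NE: (Ballet, Ballet) and (Boxing, Boxing); Mixed NE: p = 0.7143, q = 0.2857

Work:
Check pure NE:
(Ballet, Ballet): (5, 2) - no unilateral deviation beneficial
(Boxing, Boxing): (2, 5) - no unilateral deviation beneficial
Mixed NE: P1 plays Ballet with p = 0.7143, P2 plays Ballet with q = 0.2857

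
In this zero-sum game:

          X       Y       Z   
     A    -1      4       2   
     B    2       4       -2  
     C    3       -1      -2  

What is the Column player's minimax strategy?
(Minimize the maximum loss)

Column should play Z, value = 2

Work:
Column player minimizes Row's maximum payoff:
Column X: max payoff to Row = 3
Column Y: max payoff to Row = 4
Column Z: max payoff to Row = 2
Minimum is 2, achieved by column Z.
Minimax strategy: Z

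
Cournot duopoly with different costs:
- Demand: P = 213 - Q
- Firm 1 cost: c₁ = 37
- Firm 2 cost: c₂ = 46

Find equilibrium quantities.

q₁* = 61.67, q₂* = 52.67

Work:
Reaction: q₁ = (213 - 37 - q₂)/2
Reaction: q₂ = (213 - 46 - q₁)/2
Solve simultaneously:
q₁* = (213 - 2×37 + 46)/3 = 61.67
q₂* = (213 - 2×46 + 37)/3 = 52.67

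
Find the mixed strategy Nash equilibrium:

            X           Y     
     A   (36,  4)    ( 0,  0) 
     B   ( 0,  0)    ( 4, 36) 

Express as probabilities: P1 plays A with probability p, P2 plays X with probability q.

p = 0.9, q = 0.1

Work:
Find probabilities that make opponent indifferent:
P2 chooses q to make P1 indifferent between A and B
P1 chooses p to make P2 indifferent between X and Y
Mixed NE: P1 plays (A: 0.9, B: 0.1), P2 plays (X: 0.1, Y: 0.9)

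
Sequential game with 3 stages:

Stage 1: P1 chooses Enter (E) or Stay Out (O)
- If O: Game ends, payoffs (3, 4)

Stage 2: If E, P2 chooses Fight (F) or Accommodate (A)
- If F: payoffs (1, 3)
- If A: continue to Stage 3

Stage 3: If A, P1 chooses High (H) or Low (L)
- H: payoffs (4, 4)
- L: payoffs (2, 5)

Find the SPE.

SPE: (E, A, H); Outcome (4, 4)

Work:
Stage 3: P1 chooses H (4 vs 2)
Stage 2: P2: F->3, A->4 (anticipating H). Choose A
Stage 1: P1: O->3, E->4 (anticipating A, H). Choose E
SPE path: E -> A -> H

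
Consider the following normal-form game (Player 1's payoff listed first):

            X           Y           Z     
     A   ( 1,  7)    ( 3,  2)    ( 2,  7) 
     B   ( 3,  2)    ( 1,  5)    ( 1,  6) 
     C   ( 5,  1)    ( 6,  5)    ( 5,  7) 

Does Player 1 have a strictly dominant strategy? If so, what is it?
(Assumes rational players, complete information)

Yes, Player 1's strictly dominant strategy is C

Work:
A strategy strictly dominates another if it gives a strictly higher payoff against every opponent action. Compare each pair of P1's strategies column-by-column:
  A vs B: [1 vs 3, 3 vs 1, 2 vs 1] → A does not strictly dominate B (column X: 1 ≤ 3)
  A vs C: [1 vs 5, 3 vs 6, 2 vs 5] → A does not strictly dominate C (column X: 1 ≤ 5)
  B vs A: [3 vs 1, 1 vs 3, 1 vs 2] → B does not strictly dominate A (column Y: 1 ≤ 3)
  B vs C: [3 vs 5, 1 vs 6, 1 vs 5] → B does not strictly dominate C (column X: 3 ≤ 5)
  C vs A: [5 vs 1, 6 vs 3, 5 vs 2] → C strictly dominates A
  C vs B: [5 vs 3, 6 vs 1, 5 vs 1] → C strictly dominates B
C strictly dominates every other strategy → strictly dominant.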